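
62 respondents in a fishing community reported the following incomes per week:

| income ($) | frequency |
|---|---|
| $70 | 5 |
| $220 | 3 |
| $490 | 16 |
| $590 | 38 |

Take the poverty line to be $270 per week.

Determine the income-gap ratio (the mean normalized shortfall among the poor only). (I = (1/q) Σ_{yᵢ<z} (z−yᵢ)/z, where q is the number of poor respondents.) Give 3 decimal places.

0.532

Poor units: 5×$70, 3×$220 (q = 8 of N = 62).
Relative gaps: 0.7407 (×5), 0.1852 (×3); sum = 4.259259.
The income-gap ratio divides by q (the poor only): 4.259259 / 8 = 0.532.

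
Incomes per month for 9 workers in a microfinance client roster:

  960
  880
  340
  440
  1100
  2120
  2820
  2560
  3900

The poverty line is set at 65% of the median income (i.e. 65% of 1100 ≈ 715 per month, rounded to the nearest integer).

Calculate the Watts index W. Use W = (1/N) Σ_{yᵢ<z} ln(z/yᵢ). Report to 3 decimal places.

0.137

Poor units: 340, 440 (q = 2 of N = 9).
Log shortfalls: ln(715/340) = 0.7433; ln(715/440) = 0.4855.
W = 1.228845 / 9 = 0.137.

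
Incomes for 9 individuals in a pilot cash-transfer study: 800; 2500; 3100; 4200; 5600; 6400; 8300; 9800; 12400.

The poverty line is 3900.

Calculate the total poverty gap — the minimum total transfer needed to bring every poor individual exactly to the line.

5300

Below z: 800, 2500, 3100 (q = 3 of N = 9).
Individual gaps: 3900−800 = 3100; 3900−2500 = 1400; 3900−3100 = 800.
Aggregate gap = 5300.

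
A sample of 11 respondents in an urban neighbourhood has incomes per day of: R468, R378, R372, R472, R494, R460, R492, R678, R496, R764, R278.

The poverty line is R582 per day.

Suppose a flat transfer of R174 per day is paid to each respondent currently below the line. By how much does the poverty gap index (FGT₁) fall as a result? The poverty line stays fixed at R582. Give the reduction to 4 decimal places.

Before: below the line — R278, R372, R378, R460, R468, R472, R492, R494, R496; poverty gap index (FGT₁) = 0.207435.
After the R174 transfer: below the line — R452, R546, R552; poverty gap index (FGT₁) = 0.030615.
Reduction = 0.207435 − 0.030615 = 0.1768.

0.1768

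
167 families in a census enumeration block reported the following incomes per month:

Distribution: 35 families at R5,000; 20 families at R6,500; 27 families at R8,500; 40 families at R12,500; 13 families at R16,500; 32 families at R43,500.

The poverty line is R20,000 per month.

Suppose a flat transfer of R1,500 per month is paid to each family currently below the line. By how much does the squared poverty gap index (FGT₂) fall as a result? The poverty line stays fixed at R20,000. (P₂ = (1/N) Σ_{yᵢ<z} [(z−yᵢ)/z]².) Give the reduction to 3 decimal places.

0.061

Before: below the line — 35×R5,000, 20×R6,500, 27×R8,500, 40×R12,500, 13×R16,500; squared poverty gap index (FGT₂) = 0.26198.
After the R1,500 transfer: below the line — 35×R6,500, 20×R8,000, 27×R10,000, 40×R14,000, 13×R18,000; squared poverty gap index (FGT₂) = 0.20136.
Reduction = 0.26198 − 0.20136 = 0.061.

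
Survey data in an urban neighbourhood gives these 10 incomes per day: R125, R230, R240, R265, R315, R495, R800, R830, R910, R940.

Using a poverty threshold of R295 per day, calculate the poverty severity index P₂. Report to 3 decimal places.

0.043

Incomes under z: R125, R230, R240, R265 (q = 4 of N = 10).
Relative gaps: (295−125)/295 = 0.5763; (295−230)/295 = 0.2203; (295−240)/295 = 0.1864; (295−265)/295 = 0.1017.
Squared: 0.3321; 0.0485; 0.0348; 0.0103.
Sum = 0.425740; P₂ = 0.425740 / 10 = 0.043.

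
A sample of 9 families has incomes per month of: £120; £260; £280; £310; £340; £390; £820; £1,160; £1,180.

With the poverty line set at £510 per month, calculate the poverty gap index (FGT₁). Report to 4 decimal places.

0.2963

Incomes under z: £120, £260, £280, £310, £340, £390 (q = 6 of N = 9).
Normalized shortfalls: (510−120)/510 = 0.7647; (510−260)/510 = 0.4902; (510−280)/510 = 0.4510; (510−310)/510 = 0.3922; (510−340)/510 = 0.3333; (510−390)/510 = 0.2353.
Sum of shortfalls = 2.666667; P₁ averages over all N: 2.666667 / 9 = 0.2963.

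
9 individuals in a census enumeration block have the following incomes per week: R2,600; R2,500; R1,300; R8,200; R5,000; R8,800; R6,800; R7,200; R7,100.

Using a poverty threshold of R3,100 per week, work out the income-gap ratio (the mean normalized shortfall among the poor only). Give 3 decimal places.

0.312

Below the line: R1,300, R2,500, R2,600 (q = 3 of N = 9).
Shortfall ratios (z−y)/z: 0.5806, 0.1935, 0.1613; sum = 0.935484.
I averages over the q = 3 poor units only: 0.935484 / 3 = 0.312.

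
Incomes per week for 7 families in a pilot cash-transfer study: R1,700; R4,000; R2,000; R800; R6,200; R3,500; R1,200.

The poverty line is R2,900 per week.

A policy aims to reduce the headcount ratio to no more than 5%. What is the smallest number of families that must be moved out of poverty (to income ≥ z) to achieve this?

4 of the 7 families are poor, so H = 4/7 = 0.571.
A headcount ratio of at most 5% allows at most ⌊0.05 × 7⌋ = 0 poor families.
So at least 4 − 0 = 4 must be lifted.

4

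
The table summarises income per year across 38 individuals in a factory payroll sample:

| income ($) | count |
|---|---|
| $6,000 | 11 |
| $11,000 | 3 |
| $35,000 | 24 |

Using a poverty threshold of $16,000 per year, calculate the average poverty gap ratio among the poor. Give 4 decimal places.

0.5580

Below the line: 11×$6,000, 3×$11,000 (q = 14 of N = 38).
Relative gaps: 0.6250 (×11), 0.3125 (×3); sum = 7.812500.
I averages over the q = 14 poor units only: 7.812500 / 14 = 0.5580.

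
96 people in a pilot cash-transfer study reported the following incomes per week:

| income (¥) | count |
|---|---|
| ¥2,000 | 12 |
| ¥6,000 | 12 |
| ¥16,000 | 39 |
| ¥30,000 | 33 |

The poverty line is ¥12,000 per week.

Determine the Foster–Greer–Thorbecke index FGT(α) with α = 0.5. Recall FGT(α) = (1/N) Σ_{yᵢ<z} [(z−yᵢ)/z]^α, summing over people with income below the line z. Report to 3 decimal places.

0.202

Incomes under z: 12×¥2,000, 12×¥6,000 (q = 24 of N = 96).
Normalized shortfalls: (12000−2000)/12000 = 0.8333 (×12); (12000−6000)/12000 = 0.5000 (×12).
Raised to α = 0.5: 0.91287 (×12); 0.70711 (×12).
Sum = 19.439733; FGT(0.5) = 19.439733 / 96 = 0.202.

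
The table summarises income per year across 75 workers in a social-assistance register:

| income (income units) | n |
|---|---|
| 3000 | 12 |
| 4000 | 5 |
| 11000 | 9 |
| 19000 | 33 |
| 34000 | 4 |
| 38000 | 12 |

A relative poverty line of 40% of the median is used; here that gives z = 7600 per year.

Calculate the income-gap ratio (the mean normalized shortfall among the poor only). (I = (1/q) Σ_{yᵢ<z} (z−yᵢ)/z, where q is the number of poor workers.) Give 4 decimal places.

0.5666

Poor units: 12×3000, 5×4000 (q = 17 of N = 75).
Relative gaps: 0.6053 (×12), 0.4737 (×5); sum = 9.631579.
I averages over the q = 17 poor units only: 9.631579 / 17 = 0.5666.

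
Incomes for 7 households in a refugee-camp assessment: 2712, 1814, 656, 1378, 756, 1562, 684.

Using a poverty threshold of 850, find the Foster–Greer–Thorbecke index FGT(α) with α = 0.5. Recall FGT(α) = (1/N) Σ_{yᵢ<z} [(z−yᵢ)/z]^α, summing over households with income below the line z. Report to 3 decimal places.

Incomes under z: 656, 684, 756 (q = 3 of N = 7).
Gap ratios (z−y)/z: (850−656)/850 = 0.2282; (850−684)/850 = 0.1953; (850−756)/850 = 0.1106.
Raised to α = 0.5: 0.47774; 0.44192; 0.33255.
Sum = 1.252209; FGT(0.5) = 1.252209 / 7 = 0.179.

0.179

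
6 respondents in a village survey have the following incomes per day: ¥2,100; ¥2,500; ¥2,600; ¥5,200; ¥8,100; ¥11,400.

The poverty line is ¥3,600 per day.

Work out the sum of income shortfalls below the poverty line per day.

Incomes under z: ¥2,100, ¥2,500, ¥2,600 (q = 3 of N = 6).
Individual gaps: 3600−2100 = 1500; 3600−2500 = 1100; 3600−2600 = 1000.
Aggregate gap = ¥3,600.

¥3,600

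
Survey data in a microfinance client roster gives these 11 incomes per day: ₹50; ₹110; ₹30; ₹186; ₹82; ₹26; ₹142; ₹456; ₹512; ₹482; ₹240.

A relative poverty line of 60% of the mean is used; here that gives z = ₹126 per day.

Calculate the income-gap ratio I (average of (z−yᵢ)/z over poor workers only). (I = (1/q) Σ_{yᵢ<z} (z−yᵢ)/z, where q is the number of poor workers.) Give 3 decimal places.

0.527

Below the line: ₹26, ₹30, ₹50, ₹82, ₹110 (q = 5 of N = 11).
Relative gaps: 0.7937, 0.7619, 0.6032, 0.3492, 0.1270; sum = 2.634921.
I averages over the q = 5 poor units only: 2.634921 / 5 = 0.527.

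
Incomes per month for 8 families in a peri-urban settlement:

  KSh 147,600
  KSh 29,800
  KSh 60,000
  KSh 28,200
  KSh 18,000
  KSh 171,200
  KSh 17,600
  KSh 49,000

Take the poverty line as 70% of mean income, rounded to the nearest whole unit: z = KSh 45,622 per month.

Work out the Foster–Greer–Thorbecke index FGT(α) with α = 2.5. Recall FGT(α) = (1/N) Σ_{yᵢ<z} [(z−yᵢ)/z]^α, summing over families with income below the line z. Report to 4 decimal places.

0.0927

Incomes under z: KSh 17,600, KSh 18,000, KSh 28,200, KSh 29,800 (q = 4 of N = 8).
Normalized shortfalls: (45622−17600)/45622 = 0.6142; (45622−18000)/45622 = 0.6055; (45622−28200)/45622 = 0.3819; (45622−29800)/45622 = 0.3468.
Raised to α = 2.5: 0.29567; 0.28523; 0.09012; 0.07083.
Sum = 0.741855; FGT(2.5) = 0.741855 / 8 = 0.0927.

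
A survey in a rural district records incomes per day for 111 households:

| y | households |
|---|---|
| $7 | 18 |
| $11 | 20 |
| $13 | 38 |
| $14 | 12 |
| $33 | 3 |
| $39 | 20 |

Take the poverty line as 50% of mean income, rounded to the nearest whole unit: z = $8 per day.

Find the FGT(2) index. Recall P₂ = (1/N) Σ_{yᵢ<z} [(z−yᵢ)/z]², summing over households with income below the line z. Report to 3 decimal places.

0.003

Incomes under z: 18×$7 (q = 18 of N = 111).
Normalized shortfalls: (8−7)/8 = 0.1250 (×18).
Squared: 0.0156 (×18).
Sum = 0.281250; P₂ = 0.281250 / 111 = 0.003.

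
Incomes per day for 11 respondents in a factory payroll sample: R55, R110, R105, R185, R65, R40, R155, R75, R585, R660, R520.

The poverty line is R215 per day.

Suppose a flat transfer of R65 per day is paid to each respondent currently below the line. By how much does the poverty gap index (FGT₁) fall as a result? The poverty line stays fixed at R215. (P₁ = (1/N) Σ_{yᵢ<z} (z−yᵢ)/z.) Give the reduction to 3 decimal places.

Before: below the line — R40, R55, R65, R75, R105, R110, R155, R185; poverty gap index (FGT₁) = 0.39323.
After the R65 transfer: below the line — R105, R120, R130, R140, R170, R175; poverty gap index (FGT₁) = 0.19027.
Reduction = 0.39323 − 0.19027 = 0.203.

0.203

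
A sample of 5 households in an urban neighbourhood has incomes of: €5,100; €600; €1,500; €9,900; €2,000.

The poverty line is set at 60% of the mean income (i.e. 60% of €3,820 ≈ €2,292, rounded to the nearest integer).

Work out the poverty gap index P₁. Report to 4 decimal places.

Poor units: €600, €1,500, €2,000 (q = 3 of N = 5).
Gap ratios (z−y)/z: (2292−600)/2292 = 0.7382; (2292−1500)/2292 = 0.3455; (2292−2000)/2292 = 0.1274.
Σ = 1.211169. Dividing by the full population N = 5 gives P₁ = 0.2422.

0.2422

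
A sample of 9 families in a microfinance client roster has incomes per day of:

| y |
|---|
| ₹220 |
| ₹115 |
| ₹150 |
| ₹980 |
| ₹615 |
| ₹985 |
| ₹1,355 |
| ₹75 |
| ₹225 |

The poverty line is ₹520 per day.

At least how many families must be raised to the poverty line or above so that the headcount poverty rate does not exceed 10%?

5

Currently q = 5 of N = 9 are below the line (H = 0.556).
A headcount ratio of at most 10% allows at most ⌊0.10 × 9⌋ = 0 poor families.
So at least 5 − 0 = 5 must be lifted.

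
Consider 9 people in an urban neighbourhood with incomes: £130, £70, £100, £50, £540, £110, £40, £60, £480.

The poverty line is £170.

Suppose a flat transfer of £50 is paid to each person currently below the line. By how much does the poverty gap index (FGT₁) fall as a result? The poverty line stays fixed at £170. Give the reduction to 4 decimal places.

Before: below the line — £40, £50, £60, £70, £100, £110, £130; poverty gap index (FGT₁) = 0.411765.
After the £50 transfer: below the line — £90, £100, £110, £120, £150, £160; poverty gap index (FGT₁) = 0.189542.
Reduction = 0.411765 − 0.189542 = 0.2222.

0.2222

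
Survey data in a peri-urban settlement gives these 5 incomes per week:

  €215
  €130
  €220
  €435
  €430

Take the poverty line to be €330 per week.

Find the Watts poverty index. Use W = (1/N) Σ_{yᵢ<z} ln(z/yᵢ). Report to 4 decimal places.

Incomes under z: €130, €215, €220 (q = 3 of N = 5).
ln(z/y) terms: ln(330/130) = 0.9316; ln(330/215) = 0.4285; ln(330/220) = 0.4055.
W = 1.765478 / 5 = 0.3531.

0.3531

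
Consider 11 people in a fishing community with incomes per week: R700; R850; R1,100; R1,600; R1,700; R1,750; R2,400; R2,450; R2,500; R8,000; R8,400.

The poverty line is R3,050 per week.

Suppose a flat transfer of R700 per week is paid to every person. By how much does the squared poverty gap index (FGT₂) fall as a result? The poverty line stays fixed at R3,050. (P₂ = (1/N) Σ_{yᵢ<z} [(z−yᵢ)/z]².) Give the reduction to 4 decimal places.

0.1269

Before: below the line — R700, R850, R1,100, R1,600, R1,700, R1,750, R2,400, R2,450, R2,500; squared poverty gap index (FGT₂) = 0.203904.
After the R700 transfer: below the line — R1,400, R1,550, R1,800, R2,300, R2,400, R2,450; squared poverty gap index (FGT₂) = 0.077008.
Reduction = 0.203904 − 0.077008 = 0.1269.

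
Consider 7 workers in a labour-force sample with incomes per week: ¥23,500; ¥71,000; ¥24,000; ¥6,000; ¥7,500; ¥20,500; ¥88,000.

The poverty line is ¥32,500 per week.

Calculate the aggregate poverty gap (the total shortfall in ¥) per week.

¥81,000

Poor units: ¥6,000, ¥7,500, ¥20,500, ¥23,500, ¥24,000 (q = 5 of N = 7).
Individual gaps: 32500−6000 = 26500; 32500−7500 = 25000; 32500−20500 = 12000; 32500−23500 = 9000; 32500−24000 = 8500.
Aggregate gap = ¥81,000.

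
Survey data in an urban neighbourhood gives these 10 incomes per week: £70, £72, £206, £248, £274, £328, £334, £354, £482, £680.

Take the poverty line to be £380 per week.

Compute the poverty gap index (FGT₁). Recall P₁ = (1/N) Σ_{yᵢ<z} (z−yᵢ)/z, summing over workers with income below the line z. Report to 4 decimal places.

Poor units: £70, £72, £206, £248, £274, £328, £334, £354 (q = 8 of N = 10).
Relative gaps: (380−70)/380 = 0.8158; (380−72)/380 = 0.8105; (380−206)/380 = 0.4579; (380−248)/380 = 0.3474; (380−274)/380 = 0.2789; (380−328)/380 = 0.1368; (380−334)/380 = 0.1211; (380−354)/380 = 0.0684.
Σ = 3.036842. Dividing by the full population N = 10 gives P₁ = 0.3037.

0.3037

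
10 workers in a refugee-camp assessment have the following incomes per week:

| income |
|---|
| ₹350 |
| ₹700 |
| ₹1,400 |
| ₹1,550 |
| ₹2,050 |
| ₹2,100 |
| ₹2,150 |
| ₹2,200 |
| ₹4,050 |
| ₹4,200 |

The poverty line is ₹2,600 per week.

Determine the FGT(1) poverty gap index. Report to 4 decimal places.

0.3192

Below z: ₹350, ₹700, ₹1,400, ₹1,550, ₹2,050, ₹2,100, ₹2,150, ₹2,200 (q = 8 of N = 10).
Normalized shortfalls: (2600−350)/2600 = 0.8654; (2600−700)/2600 = 0.7308; (2600−1400)/2600 = 0.4615; (2600−1550)/2600 = 0.4038; (2600−2050)/2600 = 0.2115; (2600−2100)/2600 = 0.1923; (2600−2150)/2600 = 0.1731; (2600−2200)/2600 = 0.1538.
Σ = 3.192308. Dividing by the full population N = 10 gives P₁ = 0.3192.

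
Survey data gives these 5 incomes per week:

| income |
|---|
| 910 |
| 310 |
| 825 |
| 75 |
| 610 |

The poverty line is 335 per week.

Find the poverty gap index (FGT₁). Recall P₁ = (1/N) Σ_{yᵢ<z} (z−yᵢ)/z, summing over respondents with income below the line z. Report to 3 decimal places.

0.170

Below the line: 75, 310 (q = 2 of N = 5).
Gap ratios (z−y)/z: (335−75)/335 = 0.7761; (335−310)/335 = 0.0746.
Σ = 0.850746. Dividing by the full population N = 5 gives P₁ = 0.170.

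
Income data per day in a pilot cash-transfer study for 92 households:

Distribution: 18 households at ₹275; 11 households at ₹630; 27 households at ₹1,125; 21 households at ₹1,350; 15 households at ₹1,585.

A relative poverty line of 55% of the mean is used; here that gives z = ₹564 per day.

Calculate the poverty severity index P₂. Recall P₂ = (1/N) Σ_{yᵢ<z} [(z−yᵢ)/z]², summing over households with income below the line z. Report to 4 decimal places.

0.0514

Below z: 18×₹275 (q = 18 of N = 92).
Gap ratios (z−y)/z: (564−275)/564 = 0.5124 (×18).
Squared: 0.2626 (×18).
Sum = 4.726177; P₂ = 4.726177 / 92 = 0.0514.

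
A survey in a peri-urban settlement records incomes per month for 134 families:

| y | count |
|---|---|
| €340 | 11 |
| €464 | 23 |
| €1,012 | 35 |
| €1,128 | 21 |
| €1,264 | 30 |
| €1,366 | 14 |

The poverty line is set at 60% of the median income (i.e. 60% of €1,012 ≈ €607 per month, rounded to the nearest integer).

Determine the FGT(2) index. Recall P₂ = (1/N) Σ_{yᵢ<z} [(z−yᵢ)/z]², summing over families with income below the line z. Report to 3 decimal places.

0.025

Below the line: 11×€340, 23×€464 (q = 34 of N = 134).
Normalized shortfalls: (607−340)/607 = 0.4399 (×11); (607−464)/607 = 0.2356 (×23).
Squared: 0.1935 (×11); 0.0555 (×23).
Sum = 3.404829; P₂ = 3.404829 / 134 = 0.025.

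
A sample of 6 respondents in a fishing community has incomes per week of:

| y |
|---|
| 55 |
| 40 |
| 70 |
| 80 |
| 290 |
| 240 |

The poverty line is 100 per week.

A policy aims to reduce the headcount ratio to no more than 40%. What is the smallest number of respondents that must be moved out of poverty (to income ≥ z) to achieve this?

4 of the 6 respondents are poor, so H = 4/6 = 0.667.
A headcount ratio of at most 40% allows at most ⌊0.40 × 6⌋ = 2 poor respondents.
So at least 4 − 2 = 2 must be lifted.

2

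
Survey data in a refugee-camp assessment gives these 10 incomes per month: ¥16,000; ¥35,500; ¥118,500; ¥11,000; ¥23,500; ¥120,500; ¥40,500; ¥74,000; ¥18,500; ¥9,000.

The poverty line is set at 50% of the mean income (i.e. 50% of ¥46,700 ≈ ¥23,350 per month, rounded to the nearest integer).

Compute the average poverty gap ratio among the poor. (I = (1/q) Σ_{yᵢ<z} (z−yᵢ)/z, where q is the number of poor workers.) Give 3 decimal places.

Below z: ¥9,000, ¥11,000, ¥16,000, ¥18,500 (q = 4 of N = 10).
Relative gaps: 0.6146, 0.5289, 0.3148, 0.2077; sum = 1.665953.
The income-gap ratio divides by q (the poor only): 1.665953 / 4 = 0.416.

0.416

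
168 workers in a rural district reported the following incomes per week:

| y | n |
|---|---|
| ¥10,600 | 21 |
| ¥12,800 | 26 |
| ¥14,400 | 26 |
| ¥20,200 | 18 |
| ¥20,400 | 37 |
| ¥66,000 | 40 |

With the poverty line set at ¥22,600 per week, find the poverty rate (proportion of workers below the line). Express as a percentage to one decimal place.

76.2%

128 of the 168 workers have income below ¥22,600.
H = 128/168 = 76.2%.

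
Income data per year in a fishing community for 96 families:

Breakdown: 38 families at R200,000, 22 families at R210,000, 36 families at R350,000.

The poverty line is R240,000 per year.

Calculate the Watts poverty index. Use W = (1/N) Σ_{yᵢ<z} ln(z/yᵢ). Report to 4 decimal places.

Incomes under z: 38×R200,000, 22×R210,000 (q = 60 of N = 96).
ln(z/y) terms: ln(240000/200000) = 0.1823 (×38); ln(240000/210000) = 0.1335 (×22).
W = 9.865910 / 96 = 0.1028.

0.1028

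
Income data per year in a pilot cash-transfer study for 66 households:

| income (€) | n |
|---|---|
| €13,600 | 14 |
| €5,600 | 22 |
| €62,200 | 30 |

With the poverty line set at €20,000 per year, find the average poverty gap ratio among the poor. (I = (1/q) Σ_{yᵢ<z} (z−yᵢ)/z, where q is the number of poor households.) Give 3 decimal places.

0.564

Poor units: 22×€5,600, 14×€13,600 (q = 36 of N = 66).
Shortfall ratios (z−y)/z: 0.7200 (×22), 0.3200 (×14); sum = 20.320000.
The income-gap ratio divides by q (the poor only): 20.320000 / 36 = 0.564.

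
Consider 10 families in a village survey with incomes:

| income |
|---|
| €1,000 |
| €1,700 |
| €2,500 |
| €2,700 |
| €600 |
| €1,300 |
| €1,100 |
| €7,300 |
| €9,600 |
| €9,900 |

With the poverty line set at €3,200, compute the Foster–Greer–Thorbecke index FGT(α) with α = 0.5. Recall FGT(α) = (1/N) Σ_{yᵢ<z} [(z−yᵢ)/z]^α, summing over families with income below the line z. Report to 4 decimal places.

Poor units: €600, €1,000, €1,100, €1,300, €1,700, €2,500, €2,700 (q = 7 of N = 10).
Shortfall ratios: (3200−600)/3200 = 0.8125; (3200−1000)/3200 = 0.6875; (3200−1100)/3200 = 0.6562; (3200−1300)/3200 = 0.5938; (3200−1700)/3200 = 0.4688; (3200−2500)/3200 = 0.2188; (3200−2700)/3200 = 0.1562.
Raised to α = 0.5: 0.90139; 0.82916; 0.81009; 0.77055; 0.68465; 0.46771; 0.39528.
Sum = 4.858833; FGT(0.5) = 4.858833 / 10 = 0.4859.

0.4859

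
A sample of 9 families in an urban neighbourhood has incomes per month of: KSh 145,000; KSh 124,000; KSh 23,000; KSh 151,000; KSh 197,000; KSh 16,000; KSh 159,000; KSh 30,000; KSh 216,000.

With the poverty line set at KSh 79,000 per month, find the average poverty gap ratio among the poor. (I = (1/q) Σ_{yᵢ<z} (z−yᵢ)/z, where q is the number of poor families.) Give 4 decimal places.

0.7089

Below the line: KSh 16,000, KSh 23,000, KSh 30,000 (q = 3 of N = 9).
Relative gaps: 0.7975, 0.7089, 0.6203; sum = 2.126582.
The income-gap ratio divides by q (the poor only): 2.126582 / 3 = 0.7089.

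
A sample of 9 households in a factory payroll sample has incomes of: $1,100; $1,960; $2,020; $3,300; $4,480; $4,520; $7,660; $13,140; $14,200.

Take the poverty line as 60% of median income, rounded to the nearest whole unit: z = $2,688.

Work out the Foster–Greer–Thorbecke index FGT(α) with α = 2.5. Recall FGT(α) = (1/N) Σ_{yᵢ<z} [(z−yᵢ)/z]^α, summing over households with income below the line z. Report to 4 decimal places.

0.0375

Below z: $1,100, $1,960, $2,020 (q = 3 of N = 9).
Shortfall ratios: (2688−1100)/2688 = 0.5908; (2688−1960)/2688 = 0.2708; (2688−2020)/2688 = 0.2485.
Raised to α = 2.5: 0.26826; 0.03817; 0.03079.
Sum = 0.337218; FGT(2.5) = 0.337218 / 9 = 0.0375.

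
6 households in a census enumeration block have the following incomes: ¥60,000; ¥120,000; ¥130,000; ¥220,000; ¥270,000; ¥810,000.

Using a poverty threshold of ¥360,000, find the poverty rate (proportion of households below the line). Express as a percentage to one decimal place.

5 of the 6 households have income below ¥360,000.
H = 5/6 = 83.3%.

83.3%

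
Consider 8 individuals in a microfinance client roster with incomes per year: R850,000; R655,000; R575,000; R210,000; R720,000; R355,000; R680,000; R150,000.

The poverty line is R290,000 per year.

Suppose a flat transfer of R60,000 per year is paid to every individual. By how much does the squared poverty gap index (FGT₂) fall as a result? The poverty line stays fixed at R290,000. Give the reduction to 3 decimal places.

0.029

Before: below the line — R150,000, R210,000; squared poverty gap index (FGT₂) = 0.03864.
After the R60,000 transfer: below the line — R210,000, R270,000; squared poverty gap index (FGT₂) = 0.01011.
Reduction = 0.03864 − 0.01011 = 0.029.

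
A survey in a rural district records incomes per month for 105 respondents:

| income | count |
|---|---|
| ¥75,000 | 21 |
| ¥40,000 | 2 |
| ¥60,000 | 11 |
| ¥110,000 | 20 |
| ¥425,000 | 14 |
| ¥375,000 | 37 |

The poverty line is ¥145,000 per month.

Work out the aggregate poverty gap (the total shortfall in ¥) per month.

Below the line: 2×¥40,000, 11×¥60,000, 21×¥75,000, 20×¥110,000 (q = 54 of N = 105).
Individual gaps: 2×(145000−40000) = 210000; 11×(145000−60000) = 935000; 21×(145000−75000) = 1470000; 20×(145000−110000) = 700000.
Aggregate gap = ¥3,315,000.

¥3,315,000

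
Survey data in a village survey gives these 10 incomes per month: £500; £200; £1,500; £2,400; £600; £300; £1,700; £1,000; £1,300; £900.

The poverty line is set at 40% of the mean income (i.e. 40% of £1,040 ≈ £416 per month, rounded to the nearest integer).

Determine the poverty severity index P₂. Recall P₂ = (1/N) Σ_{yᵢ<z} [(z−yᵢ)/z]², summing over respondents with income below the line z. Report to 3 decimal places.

0.035

Poor units: £200, £300 (q = 2 of N = 10).
Shortfall ratios: (416−200)/416 = 0.5192; (416−300)/416 = 0.2788.
Squared: 0.2696; 0.0778.
Sum = 0.347356; P₂ = 0.347356 / 10 = 0.035.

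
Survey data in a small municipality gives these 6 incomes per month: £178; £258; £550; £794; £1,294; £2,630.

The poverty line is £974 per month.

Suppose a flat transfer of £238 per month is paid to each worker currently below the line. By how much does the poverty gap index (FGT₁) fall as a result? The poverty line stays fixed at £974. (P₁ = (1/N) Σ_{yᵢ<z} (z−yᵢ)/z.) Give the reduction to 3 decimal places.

0.153

Before: below the line — £178, £258, £550, £794; poverty gap index (FGT₁) = 0.36208.
After the £238 transfer: below the line — £416, £496, £788; poverty gap index (FGT₁) = 0.20910.
Reduction = 0.36208 − 0.20910 = 0.153.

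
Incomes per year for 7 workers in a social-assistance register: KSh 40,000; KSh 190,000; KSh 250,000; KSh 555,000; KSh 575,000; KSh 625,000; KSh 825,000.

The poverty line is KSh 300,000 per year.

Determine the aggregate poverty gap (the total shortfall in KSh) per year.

Below the line: KSh 40,000, KSh 190,000, KSh 250,000 (q = 3 of N = 7).
Individual gaps: 300000−40000 = 260000; 300000−190000 = 110000; 300000−250000 = 50000.
Aggregate gap = KSh 420,000.

KSh 420,000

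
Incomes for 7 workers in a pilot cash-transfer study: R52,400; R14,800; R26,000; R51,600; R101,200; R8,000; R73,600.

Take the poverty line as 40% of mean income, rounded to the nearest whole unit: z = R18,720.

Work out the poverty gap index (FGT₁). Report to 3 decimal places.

0.112

Poor units: R8,000, R14,800 (q = 2 of N = 7).
Gap ratios (z−y)/z: (18720−8000)/18720 = 0.5726; (18720−14800)/18720 = 0.2094.
Sum of shortfalls = 0.782051; P₁ averages over all N: 0.782051 / 7 = 0.112.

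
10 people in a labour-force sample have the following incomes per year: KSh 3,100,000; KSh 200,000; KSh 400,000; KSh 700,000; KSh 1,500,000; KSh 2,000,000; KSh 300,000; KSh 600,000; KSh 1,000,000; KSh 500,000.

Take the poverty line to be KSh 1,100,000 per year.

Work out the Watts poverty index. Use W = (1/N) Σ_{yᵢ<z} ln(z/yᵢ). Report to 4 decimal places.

0.5958

Below the line: KSh 200,000, KSh 300,000, KSh 400,000, KSh 500,000, KSh 600,000, KSh 700,000, KSh 1,000,000 (q = 7 of N = 10).
ln(z/y) terms: ln(1100000/200000) = 1.7047; ln(1100000/300000) = 1.2993; ln(1100000/400000) = 1.0116; ln(1100000/500000) = 0.7885; ln(1100000/600000) = 0.6061; ln(1100000/700000) = 0.4520; ln(1100000/1000000) = 0.0953.
W = 5.957520 / 10 = 0.5958.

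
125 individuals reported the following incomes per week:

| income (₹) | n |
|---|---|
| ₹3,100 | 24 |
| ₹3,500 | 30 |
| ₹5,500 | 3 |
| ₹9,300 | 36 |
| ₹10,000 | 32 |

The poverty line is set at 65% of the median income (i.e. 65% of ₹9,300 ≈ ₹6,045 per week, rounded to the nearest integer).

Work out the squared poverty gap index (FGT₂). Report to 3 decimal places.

Incomes under z: 24×₹3,100, 30×₹3,500, 3×₹5,500 (q = 57 of N = 125).
Normalized shortfalls: (6045−3100)/6045 = 0.4872 (×24); (6045−3500)/6045 = 0.4210 (×30); (6045−5500)/6045 = 0.0902 (×3).
Squared: 0.2373 (×24); 0.1772 (×30); 0.0081 (×3).
Sum = 11.038097; P₂ = 11.038097 / 125 = 0.088.

0.088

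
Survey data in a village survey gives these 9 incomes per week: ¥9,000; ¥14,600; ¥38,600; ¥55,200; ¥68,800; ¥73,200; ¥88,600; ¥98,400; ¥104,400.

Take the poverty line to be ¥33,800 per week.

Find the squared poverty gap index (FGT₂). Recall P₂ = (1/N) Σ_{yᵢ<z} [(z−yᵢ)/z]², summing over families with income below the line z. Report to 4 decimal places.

Incomes under z: ¥9,000, ¥14,600 (q = 2 of N = 9).
Relative gaps: (33800−9000)/33800 = 0.7337; (33800−14600)/33800 = 0.5680.
Squared: 0.5384; 0.3227.
Sum = 0.861034; P₂ = 0.861034 / 9 = 0.0957.

0.0957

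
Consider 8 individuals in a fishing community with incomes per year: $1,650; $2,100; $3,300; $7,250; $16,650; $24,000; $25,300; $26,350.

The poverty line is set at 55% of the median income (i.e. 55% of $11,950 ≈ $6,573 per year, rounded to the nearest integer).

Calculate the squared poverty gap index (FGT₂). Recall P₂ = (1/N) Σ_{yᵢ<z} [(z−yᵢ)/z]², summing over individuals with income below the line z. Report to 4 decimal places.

Poor units: $1,650, $2,100, $3,300 (q = 3 of N = 8).
Gap ratios (z−y)/z: (6573−1650)/6573 = 0.7490; (6573−2100)/6573 = 0.6805; (6573−3300)/6573 = 0.4979.
Squared: 0.5610; 0.4631; 0.2480.
Sum = 1.272006; P₂ = 1.272006 / 8 = 0.1590.

0.1590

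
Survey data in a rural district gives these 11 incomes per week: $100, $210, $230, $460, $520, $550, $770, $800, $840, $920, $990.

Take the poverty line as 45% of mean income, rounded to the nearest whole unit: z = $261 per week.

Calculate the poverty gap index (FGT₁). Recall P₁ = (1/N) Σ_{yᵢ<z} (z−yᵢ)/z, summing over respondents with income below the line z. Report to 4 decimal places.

0.0846

Below the line: $100, $210, $230 (q = 3 of N = 11).
Normalized shortfalls: (261−100)/261 = 0.6169; (261−210)/261 = 0.1954; (261−230)/261 = 0.1188.
Sum of shortfalls = 0.931034; P₁ averages over all N: 0.931034 / 11 = 0.0846.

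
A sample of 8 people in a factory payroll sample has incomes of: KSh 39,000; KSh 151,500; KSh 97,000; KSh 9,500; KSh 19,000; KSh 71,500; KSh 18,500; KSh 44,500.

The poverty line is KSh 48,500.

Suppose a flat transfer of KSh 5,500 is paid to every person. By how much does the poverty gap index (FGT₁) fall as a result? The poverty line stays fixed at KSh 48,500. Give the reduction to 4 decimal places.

0.0670

Before: below the line — KSh 9,500, KSh 18,500, KSh 19,000, KSh 39,000, KSh 44,500; poverty gap index (FGT₁) = 0.288660.
After the KSh 5,500 transfer: below the line — KSh 15,000, KSh 24,000, KSh 24,500, KSh 44,500; poverty gap index (FGT₁) = 0.221649.
Reduction = 0.288660 − 0.221649 = 0.0670.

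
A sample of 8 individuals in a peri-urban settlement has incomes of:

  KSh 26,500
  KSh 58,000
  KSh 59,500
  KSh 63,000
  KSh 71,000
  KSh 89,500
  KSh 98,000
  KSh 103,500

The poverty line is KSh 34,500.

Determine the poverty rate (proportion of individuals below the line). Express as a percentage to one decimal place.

1 of the 8 individuals have income below KSh 34,500.
H = 1/8 = 12.5%.

12.5%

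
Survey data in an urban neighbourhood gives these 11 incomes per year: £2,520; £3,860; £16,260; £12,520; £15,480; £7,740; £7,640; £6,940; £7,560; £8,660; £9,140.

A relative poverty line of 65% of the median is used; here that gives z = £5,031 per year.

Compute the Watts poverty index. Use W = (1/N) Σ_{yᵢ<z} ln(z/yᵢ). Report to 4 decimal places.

0.0869

Poor units: £2,520, £3,860 (q = 2 of N = 11).
Log gaps: ln(5031/2520) = 0.6914; ln(5031/3860) = 0.2650.
W = 0.956311 / 11 = 0.0869.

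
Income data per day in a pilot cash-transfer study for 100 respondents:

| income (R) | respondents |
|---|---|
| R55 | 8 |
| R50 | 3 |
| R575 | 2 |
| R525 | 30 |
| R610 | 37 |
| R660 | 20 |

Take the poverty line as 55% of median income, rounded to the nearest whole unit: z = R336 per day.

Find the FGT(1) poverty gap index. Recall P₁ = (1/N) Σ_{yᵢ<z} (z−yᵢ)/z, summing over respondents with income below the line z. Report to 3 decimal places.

Poor units: 3×R50, 8×R55 (q = 11 of N = 100).
Gap ratios (z−y)/z: (336−50)/336 = 0.8512 (×3); (336−55)/336 = 0.8363 (×8).
Sum of shortfalls = 9.244048; P₁ averages over all N: 9.244048 / 100 = 0.092.

0.092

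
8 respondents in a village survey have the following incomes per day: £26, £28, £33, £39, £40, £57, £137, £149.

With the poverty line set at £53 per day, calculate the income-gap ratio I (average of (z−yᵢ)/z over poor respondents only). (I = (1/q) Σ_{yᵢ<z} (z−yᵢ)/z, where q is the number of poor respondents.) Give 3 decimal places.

0.374

Poor units: £26, £28, £33, £39, £40 (q = 5 of N = 8).
Shortfall ratios (z−y)/z: 0.5094, 0.4717, 0.3774, 0.2642, 0.2453; sum = 1.867925.
I averages over the q = 5 poor units only: 1.867925 / 5 = 0.374.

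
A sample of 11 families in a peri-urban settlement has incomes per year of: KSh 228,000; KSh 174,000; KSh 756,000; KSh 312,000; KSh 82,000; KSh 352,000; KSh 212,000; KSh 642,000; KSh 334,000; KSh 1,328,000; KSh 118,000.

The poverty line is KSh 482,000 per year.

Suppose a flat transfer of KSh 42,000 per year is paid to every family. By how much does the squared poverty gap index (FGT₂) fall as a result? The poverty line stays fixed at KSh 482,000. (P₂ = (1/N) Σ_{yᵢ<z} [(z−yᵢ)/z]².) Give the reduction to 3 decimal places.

0.062

Before: below the line — KSh 82,000, KSh 118,000, KSh 174,000, KSh 212,000, KSh 228,000, KSh 312,000, KSh 334,000, KSh 352,000; squared poverty gap index (FGT₂) = 0.23184.
After the KSh 42,000 transfer: below the line — KSh 124,000, KSh 160,000, KSh 216,000, KSh 254,000, KSh 270,000, KSh 354,000, KSh 376,000, KSh 394,000; squared poverty gap index (FGT₂) = 0.17018.
Reduction = 0.23184 − 0.17018 = 0.062.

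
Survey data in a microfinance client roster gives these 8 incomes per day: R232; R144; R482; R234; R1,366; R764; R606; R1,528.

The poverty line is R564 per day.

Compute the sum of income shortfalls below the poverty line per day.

Below z: R144, R232, R234, R482 (q = 4 of N = 8).
Individual gaps: 564−144 = 420; 564−232 = 332; 564−234 = 330; 564−482 = 82.
Aggregate gap = R1,164.

R1,164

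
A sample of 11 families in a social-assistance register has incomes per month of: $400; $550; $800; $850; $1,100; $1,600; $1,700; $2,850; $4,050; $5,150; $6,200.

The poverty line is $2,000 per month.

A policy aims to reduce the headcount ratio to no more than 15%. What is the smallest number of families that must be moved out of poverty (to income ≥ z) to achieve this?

6

Currently q = 7 of N = 11 are below the line (H = 0.636).
A headcount ratio of at most 15% allows at most ⌊0.15 × 11⌋ = 1 poor families.
So at least 7 − 1 = 6 must be lifted.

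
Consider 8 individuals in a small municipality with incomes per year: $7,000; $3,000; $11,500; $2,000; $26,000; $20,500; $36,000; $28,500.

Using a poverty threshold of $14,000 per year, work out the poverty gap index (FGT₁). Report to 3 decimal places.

Below the line: $2,000, $3,000, $7,000, $11,500 (q = 4 of N = 8).
Normalized shortfalls: (14000−2000)/14000 = 0.8571; (14000−3000)/14000 = 0.7857; (14000−7000)/14000 = 0.5000; (14000−11500)/14000 = 0.1786.
Σ = 2.321429. Dividing by the full population N = 8 gives P₁ = 0.290.

0.290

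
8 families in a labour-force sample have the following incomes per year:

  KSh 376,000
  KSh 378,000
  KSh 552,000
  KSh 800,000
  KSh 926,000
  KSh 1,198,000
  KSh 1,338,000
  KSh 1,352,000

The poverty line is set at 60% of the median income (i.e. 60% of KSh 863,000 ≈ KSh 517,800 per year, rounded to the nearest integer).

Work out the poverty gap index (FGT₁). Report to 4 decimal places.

Below the line: KSh 376,000, KSh 378,000 (q = 2 of N = 8).
Normalized shortfalls: (517800−376000)/517800 = 0.2739; (517800−378000)/517800 = 0.2700.
Sum of shortfalls = 0.543839; P₁ averages over all N: 0.543839 / 8 = 0.0680.

0.0680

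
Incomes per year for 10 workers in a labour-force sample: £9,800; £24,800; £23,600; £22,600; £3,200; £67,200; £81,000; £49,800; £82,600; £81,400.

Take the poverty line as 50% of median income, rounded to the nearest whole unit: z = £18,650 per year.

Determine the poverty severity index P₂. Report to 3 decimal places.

0.091

Below the line: £3,200, £9,800 (q = 2 of N = 10).
Normalized shortfalls: (18650−3200)/18650 = 0.8284; (18650−9800)/18650 = 0.4745.
Squared: 0.6863; 0.2252.
Sum = 0.911456; P₂ = 0.911456 / 10 = 0.091.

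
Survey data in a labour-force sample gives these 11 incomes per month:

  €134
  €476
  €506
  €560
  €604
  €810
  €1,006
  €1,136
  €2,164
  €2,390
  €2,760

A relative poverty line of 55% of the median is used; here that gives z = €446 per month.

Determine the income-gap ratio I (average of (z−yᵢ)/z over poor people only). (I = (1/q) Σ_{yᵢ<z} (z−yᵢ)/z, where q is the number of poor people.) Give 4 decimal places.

0.6996

Incomes under z: €134 (q = 1 of N = 11).
Shortfall ratios (z−y)/z: 0.6996; sum = 0.699552.
I averages over the q = 1 poor units only: 0.699552 / 1 = 0.6996.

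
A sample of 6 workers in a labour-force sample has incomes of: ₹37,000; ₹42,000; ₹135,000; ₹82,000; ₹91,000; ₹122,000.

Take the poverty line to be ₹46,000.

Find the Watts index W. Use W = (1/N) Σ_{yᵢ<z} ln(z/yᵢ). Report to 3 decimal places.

Below z: ₹37,000, ₹42,000 (q = 2 of N = 6).
Log shortfalls: ln(46000/37000) = 0.2177; ln(46000/42000) = 0.0910.
W = 0.308695 / 6 = 0.051.

0.051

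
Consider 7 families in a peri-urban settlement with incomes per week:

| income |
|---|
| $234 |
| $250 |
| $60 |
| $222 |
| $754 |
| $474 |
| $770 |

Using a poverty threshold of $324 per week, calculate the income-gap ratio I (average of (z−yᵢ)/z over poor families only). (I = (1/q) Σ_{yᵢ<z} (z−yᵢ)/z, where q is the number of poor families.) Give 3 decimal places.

0.409

Below z: $60, $222, $234, $250 (q = 4 of N = 7).
Shortfall ratios (z−y)/z: 0.8148, 0.3148, 0.2778, 0.2284; sum = 1.635802.
I averages over the q = 4 poor units only: 1.635802 / 4 = 0.409.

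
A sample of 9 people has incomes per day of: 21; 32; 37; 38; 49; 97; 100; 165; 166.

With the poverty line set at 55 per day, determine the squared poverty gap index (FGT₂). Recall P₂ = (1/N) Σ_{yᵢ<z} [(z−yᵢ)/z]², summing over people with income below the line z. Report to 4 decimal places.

Below z: 21, 32, 37, 38, 49 (q = 5 of N = 9).
Gap ratios (z−y)/z: (55−21)/55 = 0.6182; (55−32)/55 = 0.4182; (55−37)/55 = 0.3273; (55−38)/55 = 0.3091; (55−49)/55 = 0.1091.
Squared: 0.3821; 0.1749; 0.1071; 0.0955; 0.0119.
Sum = 0.771570; P₂ = 0.771570 / 9 = 0.0857.

0.0857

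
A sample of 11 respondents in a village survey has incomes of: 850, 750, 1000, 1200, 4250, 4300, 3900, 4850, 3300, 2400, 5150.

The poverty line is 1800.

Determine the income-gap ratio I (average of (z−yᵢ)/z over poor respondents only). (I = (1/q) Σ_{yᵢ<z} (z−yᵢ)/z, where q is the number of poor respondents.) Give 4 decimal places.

0.4722

Below the line: 750, 850, 1000, 1200 (q = 4 of N = 11).
Relative gaps: 0.5833, 0.5278, 0.4444, 0.3333; sum = 1.888889.
I averages over the q = 4 poor units only: 1.888889 / 4 = 0.4722.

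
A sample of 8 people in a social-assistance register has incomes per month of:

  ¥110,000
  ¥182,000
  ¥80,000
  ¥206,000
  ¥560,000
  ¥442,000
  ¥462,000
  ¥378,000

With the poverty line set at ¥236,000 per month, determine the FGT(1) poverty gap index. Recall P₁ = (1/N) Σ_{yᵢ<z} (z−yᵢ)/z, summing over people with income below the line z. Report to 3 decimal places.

Incomes under z: ¥80,000, ¥110,000, ¥182,000, ¥206,000 (q = 4 of N = 8).
Gap ratios (z−y)/z: (236000−80000)/236000 = 0.6610; (236000−110000)/236000 = 0.5339; (236000−182000)/236000 = 0.2288; (236000−206000)/236000 = 0.1271.
Sum of shortfalls = 1.550847; P₁ averages over all N: 1.550847 / 8 = 0.194.

0.194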